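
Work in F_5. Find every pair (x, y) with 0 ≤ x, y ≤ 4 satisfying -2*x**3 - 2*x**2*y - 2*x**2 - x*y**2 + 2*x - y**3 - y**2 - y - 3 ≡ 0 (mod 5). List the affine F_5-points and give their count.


Affine F_5-points: {(1, 0), (4, 0)}; count = 2.

For each of the 25 pairs (x, y) ∈ F_5², evaluate f(x, y) mod 5. Record the zeros.
  x = 0: [0↦2, 1↦4, 2↦3, 3↦3, 4↦3]  zeros at y ∈ ∅
  x = 1: [0↦0, 1↦4, 2↦3, 3↦1, 4↦2]  zeros at y ∈ {0}
  x = 2: [0↦2, 1↦4, 2↦4, 3↦1, 4↦4]  zeros at y ∈ ∅
  x = 3: [0↦1, 1↦2, 2↦4, 3↦1, 4↦2]  zeros at y ∈ ∅
  x = 4: [0↦0, 1↦1, 2↦1, 3↦4, 4↦4]  zeros at y ∈ {0}
Collecting zeros: affine points = {(1, 0), (4, 0)}.
Total count |C(F_5)_aff| = 2.


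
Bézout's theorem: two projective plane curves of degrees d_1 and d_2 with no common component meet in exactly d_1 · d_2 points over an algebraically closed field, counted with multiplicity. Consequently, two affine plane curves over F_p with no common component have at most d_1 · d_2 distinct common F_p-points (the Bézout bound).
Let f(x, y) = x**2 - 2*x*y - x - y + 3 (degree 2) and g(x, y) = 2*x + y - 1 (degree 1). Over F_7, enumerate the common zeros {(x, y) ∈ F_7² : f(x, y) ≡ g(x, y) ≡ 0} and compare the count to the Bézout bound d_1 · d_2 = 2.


Common zeros: ∅; count = 0; Bézout bound = 2.

deg(f) = 2, deg(g) = 1, so Bézout bound = 2.
Scan x ∈ F_7. For each x, list the y ∈ F_7 with f(x, y) ≡ 0 and those with g(x, y) ≡ 0 (mod 7); the common zeros in that column are the intersection.
  x = 0: f ≡ 0 at y ∈ {3}; g ≡ 0 at y ∈ {1}; common: ∅.
  x = 1: f ≡ 0 at y ∈ {1}; g ≡ 0 at y ∈ {6}; common: ∅.
  x = 2: f ≡ 0 at y ∈ {1}; g ≡ 0 at y ∈ {4}; common: ∅.
  x = 3: f ≡ 0 at y ∈ ∅; g ≡ 0 at y ∈ {2}; common: ∅.
  x = 4: f ≡ 0 at y ∈ {4}; g ≡ 0 at y ∈ {0}; common: ∅.
  x = 5: f ≡ 0 at y ∈ {4}; g ≡ 0 at y ∈ {5}; common: ∅.
  x = 6: f ≡ 0 at y ∈ {2}; g ≡ 0 at y ∈ {3}; common: ∅.
Collecting: common zeros = ∅, so the count is 0.
Comparison with the Bézout bound: 0 ≤ 2 = deg(f)·deg(g), as expected for curves with no common component (the affine F_7-count falls short of the bound because intersections may lie at infinity, over extension fields, or carry multiplicity).


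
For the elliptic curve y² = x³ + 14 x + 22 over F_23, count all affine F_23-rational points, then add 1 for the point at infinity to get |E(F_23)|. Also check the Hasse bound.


Affine points = {(2, 9), (2, 14), (4, 2), (4, 21), (6, 0), (7, 7), (7, 16), (8, 5), (8, 18), (9, 7), (9, 16), (10, 9), (10, 14), (11, 9), (11, 14), (12, 3), (12, 20), (13, 3), (13, 20), (14, 8), (14, 15), (16, 8), (16, 15), (21, 3), (21, 20)}; affine count = 25; |E(F_23)| = 26.

Discriminant check: Δ ∝ 4a³ + 27b² = 4·14³ + 27·22² = 4·2744 + 27·484 ≡ 9 (mod 23). Nonzero ⇒ E is nonsingular.
For each x ∈ F_23, compute rhs = x³ + 14·x + 22 mod 23, then count y ∈ F_23 with y² ≡ rhs.
  x = 0: rhs = 22, matching y values: none (0 points).
  x = 1: rhs = 14, matching y values: none (0 points).
  x = 2: rhs = 12, matching y values: 9, 14 (2 points).
  x = 3: rhs = 22, matching y values: none (0 points).
  x = 4: rhs = 4, matching y values: 2, 21 (2 points).
  x = 5: rhs = 10, matching y values: none (0 points).
  x = 6: rhs = 0, matching y values: 0 (1 points).
  x = 7: rhs = 3, matching y values: 7, 16 (2 points).
  x = 8: rhs = 2, matching y values: 5, 18 (2 points).
  x = 9: rhs = 3, matching y values: 7, 16 (2 points).
  x = 10: rhs = 12, matching y values: 9, 14 (2 points).
  x = 11: rhs = 12, matching y values: 9, 14 (2 points).
  x = 12: rhs = 9, matching y values: 3, 20 (2 points).
  x = 13: rhs = 9, matching y values: 3, 20 (2 points).
  x = 14: rhs = 18, matching y values: 8, 15 (2 points).
  x = 15: rhs = 19, matching y values: none (0 points).
  x = 16: rhs = 18, matching y values: 8, 15 (2 points).
  x = 17: rhs = 21, matching y values: none (0 points).
  x = 18: rhs = 11, matching y values: none (0 points).
  x = 19: rhs = 17, matching y values: none (0 points).
  x = 20: rhs = 22, matching y values: none (0 points).
  x = 21: rhs = 9, matching y values: 3, 20 (2 points).
  x = 22: rhs = 7, matching y values: none (0 points).
Total affine count: 25.
Full point count |E(F_23)| = 25 + 1 = 26.
Hasse bound: |26 − (23+1)| = |2| = 2 ≤ 2√23 ≈ 9.5917 ✓.


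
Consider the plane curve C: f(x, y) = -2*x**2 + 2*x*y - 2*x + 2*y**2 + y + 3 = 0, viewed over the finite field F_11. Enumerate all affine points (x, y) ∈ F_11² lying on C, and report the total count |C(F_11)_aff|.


Affine F_11-points: {(2, 5), (2, 9), (4, 2), (4, 10), (5, 1), (5, 10), (6, 1), (6, 9), (8, 2), (8, 6)}; count = 10.

For each of the 121 pairs (x, y) ∈ F_11², evaluate f(x, y) mod 11. Record the zeros.
  x = 0: [0↦3, 1↦6, 2↦2, 3↦2, 4↦6, 5↦3, 6↦4, 7↦9, 8↦7, 9↦9, 10↦4]  zeros at y ∈ ∅
  x = 1: [0↦10, 1↦4, 2↦2, 3↦4, 4↦10, 5↦9, 6↦1, 7↦8, 8↦8, 9↦1, 10↦9]  zeros at y ∈ ∅
  x = 2: [0↦2, 1↦9, 2↦9, 3↦2, 4↦10, 5↦0, 6↦5, 7↦3, 8↦5, 9↦0, 10↦10]  zeros at y ∈ {5, 9}
  x = 3: [0↦1, 1↦10, 2↦1, 3↦7, 4↦6, 5↦9, 6↦5, 7↦5, 8↦9, 9↦6, 10↦7]  zeros at y ∈ ∅
  x = 4: [0↦7, 1↦7, 2↦0, 3↦8, 4↦9, 5↦3, 6↦1, 7↦3, 8↦9, 9↦8, 10↦0]  zeros at y ∈ {2, 10}
  x = 5: [0↦9, 1↦0, 2↦6, 3↦5, 4↦8, 5↦4, 6↦4, 7↦8, 8↦5, 9↦6, 10↦0]  zeros at y ∈ {1, 10}
  x = 6: [0↦7, 1↦0, 2↦8, 3↦9, 4↦3, 5↦1, 6↦3, 7↦9, 8↦8, 9↦0, 10↦7]  zeros at y ∈ {1, 9}
  x = 7: [0↦1, 1↦7, 2↦6, 3↦9, 4↦5, 5↦5, 6↦9, 7↦6, 8↦7, 9↦1, 10↦10]  zeros at y ∈ ∅
  x = 8: [0↦2, 1↦10, 2↦0, 3↦5, 4↦3, 5↦5, 6↦0, 7↦10, 8↦2, 9↦9, 10↦9]  zeros at y ∈ {2, 6}
  x = 9: [0↦10, 1↦9, 2↦1, 3↦8, 4↦8, 5↦1, 6↦9, 7↦10, 8↦4, 9↦2, 10↦4]  zeros at y ∈ ∅
  x = 10: [0↦3, 1↦4, 2↦9, 3↦7, 4↦9, 5↦4, 6↦3, 7↦6, 8↦2, 9↦2, 10↦6]  zeros at y ∈ ∅
Collecting zeros: affine points = {(2, 5), (2, 9), (4, 2), (4, 10), (5, 1), (5, 10), (6, 1), (6, 9), (8, 2), (8, 6)}.
Total count |C(F_11)_aff| = 10.


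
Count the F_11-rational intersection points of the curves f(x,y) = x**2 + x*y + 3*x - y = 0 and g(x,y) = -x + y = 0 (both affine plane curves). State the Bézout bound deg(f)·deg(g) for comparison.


Common zeros: {(0, 0), (10, 10)}; count = 2; Bézout bound = 2.

deg(f) = 2, deg(g) = 1, so Bézout bound = 2.
Scan x ∈ F_11. For each x, list the y ∈ F_11 with f(x, y) ≡ 0 and those with g(x, y) ≡ 0 (mod 11); the common zeros in that column are the intersection.
  x = 0: f ≡ 0 at y ∈ {0}; g ≡ 0 at y ∈ {0}; common: {0}.
  x = 1: f ≡ 0 at y ∈ ∅; g ≡ 0 at y ∈ {1}; common: ∅.
  x = 2: f ≡ 0 at y ∈ {1}; g ≡ 0 at y ∈ {2}; common: ∅.
  x = 3: f ≡ 0 at y ∈ {2}; g ≡ 0 at y ∈ {3}; common: ∅.
  x = 4: f ≡ 0 at y ∈ {9}; g ≡ 0 at y ∈ {4}; common: ∅.
  x = 5: f ≡ 0 at y ∈ {1}; g ≡ 0 at y ∈ {5}; common: ∅.
  x = 6: f ≡ 0 at y ∈ {9}; g ≡ 0 at y ∈ {6}; common: ∅.
  x = 7: f ≡ 0 at y ∈ {3}; g ≡ 0 at y ∈ {7}; common: ∅.
  x = 8: f ≡ 0 at y ∈ {0}; g ≡ 0 at y ∈ {8}; common: ∅.
  x = 9: f ≡ 0 at y ∈ {3}; g ≡ 0 at y ∈ {9}; common: ∅.
  x = 10: f ≡ 0 at y ∈ {10}; g ≡ 0 at y ∈ {10}; common: {10}.
Collecting: common zeros = {(0, 0), (10, 10)}, so the count is 2.
Comparison with the Bézout bound: 2 ≤ 2 = deg(f)·deg(g), as expected for curves with no common component (the bound is attained).


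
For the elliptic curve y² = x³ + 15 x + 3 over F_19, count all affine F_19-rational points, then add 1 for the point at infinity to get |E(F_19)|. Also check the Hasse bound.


Affine points = {(1, 0), (6, 9), (6, 10), (11, 6), (11, 13), (12, 7), (12, 12), (13, 1), (13, 18), (16, 8), (16, 11), (18, 5), (18, 14)}; affine count = 13; |E(F_19)| = 14.

Discriminant check: Δ ∝ 4a³ + 27b² = 4·15³ + 27·3² = 4·3375 + 27·9 ≡ 6 (mod 19). Nonzero ⇒ E is nonsingular.
For each x ∈ F_19, compute rhs = x³ + 15·x + 3 mod 19, then count y ∈ F_19 with y² ≡ rhs.
  x = 0: rhs = 3, matching y values: none (0 points).
  x = 1: rhs = 0, matching y values: 0 (1 points).
  x = 2: rhs = 3, matching y values: none (0 points).
  x = 3: rhs = 18, matching y values: none (0 points).
  x = 4: rhs = 13, matching y values: none (0 points).
  x = 5: rhs = 13, matching y values: none (0 points).
  x = 6: rhs = 5, matching y values: 9, 10 (2 points).
  x = 7: rhs = 14, matching y values: none (0 points).
  x = 8: rhs = 8, matching y values: none (0 points).
  x = 9: rhs = 12, matching y values: none (0 points).
  x = 10: rhs = 13, matching y values: none (0 points).
  x = 11: rhs = 17, matching y values: 6, 13 (2 points).
  x = 12: rhs = 11, matching y values: 7, 12 (2 points).
  x = 13: rhs = 1, matching y values: 1, 18 (2 points).
  x = 14: rhs = 12, matching y values: none (0 points).
  x = 15: rhs = 12, matching y values: none (0 points).
  x = 16: rhs = 7, matching y values: 8, 11 (2 points).
  x = 17: rhs = 3, matching y values: none (0 points).
  x = 18: rhs = 6, matching y values: 5, 14 (2 points).
Total affine count: 13.
Full point count |E(F_19)| = 13 + 1 = 14.
Hasse bound: |14 − (19+1)| = |-6| = 6 ≤ 2√19 ≈ 8.7178 ✓.


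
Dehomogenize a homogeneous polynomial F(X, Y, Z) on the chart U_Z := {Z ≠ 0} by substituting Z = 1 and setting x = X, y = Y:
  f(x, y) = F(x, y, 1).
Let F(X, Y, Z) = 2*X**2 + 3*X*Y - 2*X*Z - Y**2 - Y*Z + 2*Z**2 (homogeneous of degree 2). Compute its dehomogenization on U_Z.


f(x, y) = 2*x**2 + 3*x*y - 2*x - y**2 - y + 2

On U_Z we set Z = 1. Each monomial c·X^i·Y^j·Z^k in F becomes c·x^i·y^j·1^k = c·x^i·y^j.
Substituting Z = 1: F(X, Y, 1) = 2*x**2 + 3*x*y - 2*x - y**2 - y + 2.
Note: deg(f) ≤ deg(F) = 2; strict inequality happens when F is divisible by Z (lost terms).


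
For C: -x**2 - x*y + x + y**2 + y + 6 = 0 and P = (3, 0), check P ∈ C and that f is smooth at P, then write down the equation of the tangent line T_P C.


Tangent line at P: -5*x - 2*y + 15 = 0.

Step 1: f(3, 0) = 0, so P lies on C.
Step 2: partial derivatives
  f_x(x, y) = -2*x - y + 1, f_y(x, y) = -x + 2*y + 1.
  f_x(P) = -5, f_y(P) = -2 (gradient nonzero, so P is smooth).
Step 3: tangent line at P: -5·(x − 3) + -2·(y − 0) = 0.
Expanding: -5*x - 2*y + 15 = 0.


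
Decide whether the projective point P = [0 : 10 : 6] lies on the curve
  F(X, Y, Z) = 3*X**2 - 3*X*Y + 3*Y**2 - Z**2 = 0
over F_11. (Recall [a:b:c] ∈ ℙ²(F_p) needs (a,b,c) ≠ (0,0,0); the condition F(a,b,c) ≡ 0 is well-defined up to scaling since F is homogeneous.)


F(0,10,6) ≡ 0 (mod 11); P is on the curve.

Evaluate F(0, 10, 6) term-by-term (mod 11).
  3*X**2 ↦ 3·0·1·1 = 0
  -3*X*Y ↦ -3·0·10·1 = 0
  3*Y**2 ↦ 3·1·100·1 = 300
  -Z**2 ↦ -1·1·1·36 = -36
Sum: F(0, 10, 6) = (0) + (0) + (300) + (-36) = 264.
Reducing mod 11: 264 ≡ 0 (mod 11).
Since F(a, b, c) ≡ 0 (mod 11), P lies on the curve.


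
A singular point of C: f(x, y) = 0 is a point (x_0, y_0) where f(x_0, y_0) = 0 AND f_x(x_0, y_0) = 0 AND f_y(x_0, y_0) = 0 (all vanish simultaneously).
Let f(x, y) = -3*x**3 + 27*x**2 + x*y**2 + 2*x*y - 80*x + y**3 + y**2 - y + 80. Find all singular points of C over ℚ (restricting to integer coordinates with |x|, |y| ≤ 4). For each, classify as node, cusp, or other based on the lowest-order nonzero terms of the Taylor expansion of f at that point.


Singular points: {(3, -1)}; classification: cusp.

Compute partial derivatives:
  f_x = -9*x**2 + 54*x + y**2 + 2*y - 80.
  f_y = 2*x*y + 2*x + 3*y**2 + 2*y - 1.
Scan x_0 ∈ {−4, ..., 4}. For each x_0, f_y(x_0, y) is a polynomial in y; find its integer roots y ∈ {−4, ..., 4}, then test f_x and f at those candidates.
  x = -4: f_y(-4, y) = 3*y**2 - 6*y - 9; vanishes at y ∈ {-1, 3}. (-4, -1): f_x = -441 ≠ 0; (-4, 3): f_x = -425 ≠ 0.
  x = -3: f_y(-3, y) = 3*y**2 - 4*y - 7; vanishes at y ∈ {-1}. (-3, -1): f_x = -324 ≠ 0.
  x = -2: f_y(-2, y) = 3*y**2 - 2*y - 5; vanishes at y ∈ {-1}. (-2, -1): f_x = -225 ≠ 0.
  x = -1: f_y(-1, y) = 3*y**2 - 3; vanishes at y ∈ {-1, 1}. (-1, -1): f_x = -144 ≠ 0; (-1, 1): f_x = -140 ≠ 0.
  x = 0: f_y(0, y) = 3*y**2 + 2*y - 1; vanishes at y ∈ {-1}. (0, -1): f_x = -81 ≠ 0.
  x = 1: f_y(1, y) = 3*y**2 + 4*y + 1; vanishes at y ∈ {-1}. (1, -1): f_x = -36 ≠ 0.
  x = 2: f_y(2, y) = 3*y**2 + 6*y + 3; vanishes at y ∈ {-1}. (2, -1): f_x = -9 ≠ 0.
  x = 3: f_y(3, y) = 3*y**2 + 8*y + 5; vanishes at y ∈ {-1}. (3, -1): f_x = 0, f = 0 — SINGULAR.
  x = 4: f_y(4, y) = 3*y**2 + 10*y + 7; vanishes at y ∈ {-1}. (4, -1): f_x = -9 ≠ 0.
Only singular point on the grid: (3, -1).
Classify: substitute x = 3 + u, y = -1 + v and expand: f = -3*u**3 + u*v**2 + v**3 + v**2.
No constant or linear terms (consistent with a singular point). Quadratic part: v**2. Cubic part: -3*u**3 + u*v**2 + v**3.
The quadratic part v**2 is a perfect square, so there is a single (double) tangent line v = 0, i.e. y = -1. Restricting the cubic part to that line (v = 0) leaves -3*u**3 ≠ 0, so f is not divisible by v and the branch is v² ≈ 3*u**3 to lowest order — this is a cusp.
Classification: cusp.


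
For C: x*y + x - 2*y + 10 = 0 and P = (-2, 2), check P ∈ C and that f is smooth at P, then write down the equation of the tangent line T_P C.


Tangent line at P: 3*x - 4*y + 14 = 0.

Step 1: f(-2, 2) = 0, so P lies on C.
Step 2: partial derivatives
  f_x(x, y) = y + 1, f_y(x, y) = x - 2.
  f_x(P) = 3, f_y(P) = -4 (gradient nonzero, so P is smooth).
Step 3: tangent line at P: 3·(x − -2) + -4·(y − 2) = 0.
Expanding: 3*x - 4*y + 14 = 0.


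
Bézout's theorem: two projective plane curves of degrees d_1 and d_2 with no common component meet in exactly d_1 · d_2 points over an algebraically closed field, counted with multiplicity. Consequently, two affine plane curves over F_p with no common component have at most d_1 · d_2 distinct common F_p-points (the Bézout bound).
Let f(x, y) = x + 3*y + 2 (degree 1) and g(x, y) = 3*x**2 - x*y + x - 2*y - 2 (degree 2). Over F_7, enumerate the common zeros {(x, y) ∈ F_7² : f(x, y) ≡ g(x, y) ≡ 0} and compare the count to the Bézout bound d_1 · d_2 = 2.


Common zeros: ∅; count = 0; Bézout bound = 2.

deg(f) = 1, deg(g) = 2, so Bézout bound = 2.
Scan x ∈ F_7. For each x, list the y ∈ F_7 with f(x, y) ≡ 0 and those with g(x, y) ≡ 0 (mod 7); the common zeros in that column are the intersection.
  x = 0: f ≡ 0 at y ∈ {4}; g ≡ 0 at y ∈ {6}; common: ∅.
  x = 1: f ≡ 0 at y ∈ {6}; g ≡ 0 at y ∈ {3}; common: ∅.
  x = 2: f ≡ 0 at y ∈ {1}; g ≡ 0 at y ∈ {3}; common: ∅.
  x = 3: f ≡ 0 at y ∈ {3}; g ≡ 0 at y ∈ {0}; common: ∅.
  x = 4: f ≡ 0 at y ∈ {5}; g ≡ 0 at y ∈ {6}; common: ∅.
  x = 5: f ≡ 0 at y ∈ {0}; g ≡ 0 at y ∈ ∅; common: ∅.
  x = 6: f ≡ 0 at y ∈ {2}; g ≡ 0 at y ∈ {0}; common: ∅.
Collecting: common zeros = ∅, so the count is 0.
Comparison with the Bézout bound: 0 ≤ 2 = deg(f)·deg(g), as expected for curves with no common component (the affine F_7-count falls short of the bound because intersections may lie at infinity, over extension fields, or carry multiplicity).


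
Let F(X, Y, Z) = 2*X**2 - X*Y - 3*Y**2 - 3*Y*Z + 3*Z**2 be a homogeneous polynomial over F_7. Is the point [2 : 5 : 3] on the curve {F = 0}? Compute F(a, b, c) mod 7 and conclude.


F(2,5,3) ≡ 3 (mod 7); P is NOT on the curve.

Evaluate F(2, 5, 3) term-by-term (mod 7).
  2*X**2 ↦ 2·4·1·1 = 8
  -X*Y ↦ -1·2·5·1 = -10
  -3*Y**2 ↦ -3·1·25·1 = -75
  -3*Y*Z ↦ -3·1·5·3 = -45
  3*Z**2 ↦ 3·1·1·9 = 27
Sum: F(2, 5, 3) = (8) + (-10) + (-75) + (-45) + (27) = -95.
Reducing mod 7: -95 ≡ 3 (mod 7).
Since F(a, b, c) ≡ 3 ≠ 0 (mod 7), P does NOT lie on the curve.


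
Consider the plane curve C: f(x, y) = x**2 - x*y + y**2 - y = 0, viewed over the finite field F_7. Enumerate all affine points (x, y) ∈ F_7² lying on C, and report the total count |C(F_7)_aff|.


Affine F_7-points: {(0, 0), (0, 1), (1, 1), (2, 5), (3, 5), (3, 6)}; count = 6.

For each of the 49 pairs (x, y) ∈ F_7², evaluate f(x, y) mod 7. Record the zeros.
  x = 0: [0↦0, 1↦0, 2↦2, 3↦6, 4↦5, 5↦6, 6↦2]  zeros at y ∈ {0, 1}
  x = 1: [0↦1, 1↦0, 2↦1, 3↦4, 4↦2, 5↦2, 6↦4]  zeros at y ∈ {1}
  x = 2: [0↦4, 1↦2, 2↦2, 3↦4, 4↦1, 5↦0, 6↦1]  zeros at y ∈ {5}
  x = 3: [0↦2, 1↦6, 2↦5, 3↦6, 4↦2, 5↦0, 6↦0]  zeros at y ∈ {5, 6}
  x = 4: [0↦2, 1↦5, 2↦3, 3↦3, 4↦5, 5↦2, 6↦1]  zeros at y ∈ ∅
  x = 5: [0↦4, 1↦6, 2↦3, 3↦2, 4↦3, 5↦6, 6↦4]  zeros at y ∈ ∅
  x = 6: [0↦1, 1↦2, 2↦5, 3↦3, 4↦3, 5↦5, 6↦2]  zeros at y ∈ ∅
Collecting zeros: affine points = {(0, 0), (0, 1), (1, 1), (2, 5), (3, 5), (3, 6)}.
Total count |C(F_7)_aff| = 6.


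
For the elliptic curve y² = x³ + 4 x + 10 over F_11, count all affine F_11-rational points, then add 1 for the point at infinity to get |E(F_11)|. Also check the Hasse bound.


Affine points = {(1, 2), (1, 9), (2, 2), (2, 9), (3, 4), (3, 7), (5, 1), (5, 10), (8, 2), (8, 9), (9, 4), (9, 7), (10, 4), (10, 7)}; affine count = 14; |E(F_11)| = 15.

Discriminant check: Δ ∝ 4a³ + 27b² = 4·4³ + 27·10² = 4·64 + 27·100 ≡ 8 (mod 11). Nonzero ⇒ E is nonsingular.
For each x ∈ F_11, compute rhs = x³ + 4·x + 10 mod 11, then count y ∈ F_11 with y² ≡ rhs.
  x = 0: rhs = 10, matching y values: none (0 points).
  x = 1: rhs = 4, matching y values: 2, 9 (2 points).
  x = 2: rhs = 4, matching y values: 2, 9 (2 points).
  x = 3: rhs = 5, matching y values: 4, 7 (2 points).
  x = 4: rhs = 2, matching y values: none (0 points).
  x = 5: rhs = 1, matching y values: 1, 10 (2 points).
  x = 6: rhs = 8, matching y values: none (0 points).
  x = 7: rhs = 7, matching y values: none (0 points).
  x = 8: rhs = 4, matching y values: 2, 9 (2 points).
  x = 9: rhs = 5, matching y values: 4, 7 (2 points).
  x = 10: rhs = 5, matching y values: 4, 7 (2 points).
Total affine count: 14.
Full point count |E(F_11)| = 14 + 1 = 15.
Hasse bound: |15 − (11+1)| = |3| = 3 ≤ 2√11 ≈ 6.6332 ✓.


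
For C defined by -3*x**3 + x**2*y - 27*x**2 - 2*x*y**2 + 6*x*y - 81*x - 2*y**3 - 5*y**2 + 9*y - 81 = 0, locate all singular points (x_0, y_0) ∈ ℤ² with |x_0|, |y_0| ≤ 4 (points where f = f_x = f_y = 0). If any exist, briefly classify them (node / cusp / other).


Singular points: {(-3, 0)}; classification: cusp.

Compute partial derivatives:
  f_x = -9*x**2 + 2*x*y - 54*x - 2*y**2 + 6*y - 81.
  f_y = x**2 - 4*x*y + 6*x - 6*y**2 - 10*y + 9.
Scan x_0 ∈ {−4, ..., 4}. For each x_0, f_y(x_0, y) is a polynomial in y; find its integer roots y ∈ {−4, ..., 4}, then test f_x and f at those candidates.
  x = -4: f_y(-4, y) = -6*y**2 + 6*y + 1; no integer root y with |y| ≤ 4.
  x = -3: f_y(-3, y) = -6*y**2 + 2*y; vanishes at y ∈ {0}. (-3, 0): f_x = 0, f = 0 — SINGULAR.
  x = -2: f_y(-2, y) = -6*y**2 - 2*y + 1; no integer root y with |y| ≤ 4.
  x = -1: f_y(-1, y) = -6*y**2 - 6*y + 4; no integer root y with |y| ≤ 4.
  x = 0: f_y(0, y) = -6*y**2 - 10*y + 9; no integer root y with |y| ≤ 4.
  x = 1: f_y(1, y) = -6*y**2 - 14*y + 16; no integer root y with |y| ≤ 4.
  x = 2: f_y(2, y) = -6*y**2 - 18*y + 25; no integer root y with |y| ≤ 4.
  x = 3: f_y(3, y) = -6*y**2 - 22*y + 36; no integer root y with |y| ≤ 4.
  x = 4: f_y(4, y) = -6*y**2 - 26*y + 49; no integer root y with |y| ≤ 4.
Only singular point on the grid: (-3, 0).
Classify: substitute x = -3 + u, y = 0 + v and expand: f = -3*u**3 + u**2*v - 2*u*v**2 - 2*v**3 + v**2.
No constant or linear terms (consistent with a singular point). Quadratic part: v**2. Cubic part: -3*u**3 + u**2*v - 2*u*v**2 - 2*v**3.
The quadratic part v**2 is a perfect square, so there is a single (double) tangent line v = 0, i.e. y = 0. Restricting the cubic part to that line (v = 0) leaves -3*u**3 ≠ 0, so f is not divisible by v and the branch is v² ≈ 3*u**3 to lowest order — this is a cusp.
Classification: cusp.


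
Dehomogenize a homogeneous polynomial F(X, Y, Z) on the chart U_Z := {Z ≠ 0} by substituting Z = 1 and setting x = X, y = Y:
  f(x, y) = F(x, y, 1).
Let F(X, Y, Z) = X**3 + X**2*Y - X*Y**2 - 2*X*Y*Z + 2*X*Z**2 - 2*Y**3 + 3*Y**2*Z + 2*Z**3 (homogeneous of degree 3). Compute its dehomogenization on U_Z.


f(x, y) = x**3 + x**2*y - x*y**2 - 2*x*y + 2*x - 2*y**3 + 3*y**2 + 2

On U_Z we set Z = 1. Each monomial c·X^i·Y^j·Z^k in F becomes c·x^i·y^j·1^k = c·x^i·y^j.
Substituting Z = 1: F(X, Y, 1) = x**3 + x**2*y - x*y**2 - 2*x*y + 2*x - 2*y**3 + 3*y**2 + 2.
Note: deg(f) ≤ deg(F) = 3; strict inequality happens when F is divisible by Z (lost terms).


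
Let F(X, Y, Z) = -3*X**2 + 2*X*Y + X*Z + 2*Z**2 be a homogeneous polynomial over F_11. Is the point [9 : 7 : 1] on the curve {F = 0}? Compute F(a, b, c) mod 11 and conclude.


F(9,7,1) ≡ 4 (mod 11); P is NOT on the curve.

Evaluate F(9, 7, 1) term-by-term (mod 11).
  -3*X**2 ↦ -3·81·1·1 = -243
  2*X*Y ↦ 2·9·7·1 = 126
  X*Z ↦ 1·9·1·1 = 9
  2*Z**2 ↦ 2·1·1·1 = 2
Sum: F(9, 7, 1) = (-243) + (126) + (9) + (2) = -106.
Reducing mod 11: -106 ≡ 4 (mod 11).
Since F(a, b, c) ≡ 4 ≠ 0 (mod 11), P does NOT lie on the curve.


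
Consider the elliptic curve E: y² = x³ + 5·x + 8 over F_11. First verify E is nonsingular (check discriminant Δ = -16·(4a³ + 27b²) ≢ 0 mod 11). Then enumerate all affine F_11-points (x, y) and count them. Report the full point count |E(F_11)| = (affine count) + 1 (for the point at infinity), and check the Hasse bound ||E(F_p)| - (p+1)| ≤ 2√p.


Affine points = {(1, 5), (1, 6), (2, 2), (2, 9), (4, 2), (4, 9), (5, 2), (5, 9), (6, 1), (6, 10), (7, 1), (7, 10), (9, 1), (9, 10)}; affine count = 14; |E(F_11)| = 15.

Discriminant check: Δ ∝ 4a³ + 27b² = 4·5³ + 27·8² = 4·125 + 27·64 ≡ 6 (mod 11). Nonzero ⇒ E is nonsingular.
For each x ∈ F_11, compute rhs = x³ + 5·x + 8 mod 11, then count y ∈ F_11 with y² ≡ rhs.
  x = 0: rhs = 8, matching y values: none (0 points).
  x = 1: rhs = 3, matching y values: 5, 6 (2 points).
  x = 2: rhs = 4, matching y values: 2, 9 (2 points).
  x = 3: rhs = 6, matching y values: none (0 points).
  x = 4: rhs = 4, matching y values: 2, 9 (2 points).
  x = 5: rhs = 4, matching y values: 2, 9 (2 points).
  x = 6: rhs = 1, matching y values: 1, 10 (2 points).
  x = 7: rhs = 1, matching y values: 1, 10 (2 points).
  x = 8: rhs = 10, matching y values: none (0 points).
  x = 9: rhs = 1, matching y values: 1, 10 (2 points).
  x = 10: rhs = 2, matching y values: none (0 points).
Total affine count: 14.
Full point count |E(F_11)| = 14 + 1 = 15.
Hasse bound: |15 − (11+1)| = |3| = 3 ≤ 2√11 ≈ 6.6332 ✓.


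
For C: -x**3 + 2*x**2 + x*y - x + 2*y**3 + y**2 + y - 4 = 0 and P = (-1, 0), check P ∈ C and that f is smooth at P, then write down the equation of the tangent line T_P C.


Tangent line at P: -8*x - 8 = 0.

Step 1: f(-1, 0) = 0, so P lies on C.
Step 2: partial derivatives
  f_x(x, y) = -3*x**2 + 4*x + y - 1, f_y(x, y) = x + 6*y**2 + 2*y + 1.
  f_x(P) = -8, f_y(P) = 0 (gradient nonzero, so P is smooth).
Step 3: tangent line at P: -8·(x − -1) + 0·(y − 0) = 0.
Expanding: -8*x - 8 = 0.


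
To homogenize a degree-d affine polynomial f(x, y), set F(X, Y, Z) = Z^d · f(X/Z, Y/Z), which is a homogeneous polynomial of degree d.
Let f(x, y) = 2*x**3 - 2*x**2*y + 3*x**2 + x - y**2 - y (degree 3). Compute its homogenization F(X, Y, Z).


F(X, Y, Z) = 2*X**3 - 2*X**2*Y + 3*X**2*Z + X*Z**2 - Y**2*Z - Y*Z**2

deg(f) = 3.
Substitute x = X/Z, y = Y/Z into f, then multiply by Z^3.
  monomial 2·x^3·y^0 ↦ 2·X^3·Y^0·Z^0.
  monomial -2·x^2·y^1 ↦ -2·X^2·Y^1·Z^0.
  monomial 3·x^2·y^0 ↦ 3·X^2·Y^0·Z^1.
  monomial 1·x^1·y^0 ↦ 1·X^1·Y^0·Z^2.
  monomial -1·x^0·y^2 ↦ -1·X^0·Y^2·Z^1.
  monomial -1·x^0·y^1 ↦ -1·X^0·Y^1·Z^2.
Collecting: F(X, Y, Z) = 2*X**3 - 2*X**2*Y + 3*X**2*Z + X*Z**2 - Y**2*Z - Y*Z**2.


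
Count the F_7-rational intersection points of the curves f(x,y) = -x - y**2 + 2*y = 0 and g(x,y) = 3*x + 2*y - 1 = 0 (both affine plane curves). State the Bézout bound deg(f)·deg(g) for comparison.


Common zeros: ∅; count = 0; Bézout bound = 2.

deg(f) = 2, deg(g) = 1, so Bézout bound = 2.
Scan x ∈ F_7. For each x, list the y ∈ F_7 with f(x, y) ≡ 0 and those with g(x, y) ≡ 0 (mod 7); the common zeros in that column are the intersection.
  x = 0: f ≡ 0 at y ∈ {0, 2}; g ≡ 0 at y ∈ {4}; common: ∅.
  x = 1: f ≡ 0 at y ∈ {1}; g ≡ 0 at y ∈ {6}; common: ∅.
  x = 2: f ≡ 0 at y ∈ ∅; g ≡ 0 at y ∈ {1}; common: ∅.
  x = 3: f ≡ 0 at y ∈ ∅; g ≡ 0 at y ∈ {3}; common: ∅.
  x = 4: f ≡ 0 at y ∈ {3, 6}; g ≡ 0 at y ∈ {5}; common: ∅.
  x = 5: f ≡ 0 at y ∈ ∅; g ≡ 0 at y ∈ {0}; common: ∅.
  x = 6: f ≡ 0 at y ∈ {4, 5}; g ≡ 0 at y ∈ {2}; common: ∅.
Collecting: common zeros = ∅, so the count is 0.
Comparison with the Bézout bound: 0 ≤ 2 = deg(f)·deg(g), as expected for curves with no common component (the affine F_7-count falls short of the bound because intersections may lie at infinity, over extension fields, or carry multiplicity).


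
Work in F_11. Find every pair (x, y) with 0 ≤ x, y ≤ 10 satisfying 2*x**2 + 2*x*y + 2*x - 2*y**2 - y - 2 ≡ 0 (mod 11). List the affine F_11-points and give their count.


Affine F_11-points: {(2, 1), (2, 6), (3, 0), (3, 8), (4, 2), (4, 7), (7, 0), (7, 1), (10, 7), (10, 8)}; count = 10.

For each of the 121 pairs (x, y) ∈ F_11², evaluate f(x, y) mod 11. Record the zeros.
  x = 0: [0↦9, 1↦6, 2↦10, 3↦10, 4↦6, 5↦9, 6↦8, 7↦3, 8↦5, 9↦3, 10↦8]  zeros at y ∈ ∅
  x = 1: [0↦2, 1↦1, 2↦7, 3↦9, 4↦7, 5↦1, 6↦2, 7↦10, 8↦3, 9↦3, 10↦10]  zeros at y ∈ ∅
  x = 2: [0↦10, 1↦0, 2↦8, 3↦1, 4↦1, 5↦8, 6↦0, 7↦10, 8↦5, 9↦7, 10↦5]  zeros at y ∈ {1, 6}
  x = 3: [0↦0, 1↦3, 2↦2, 3↦8, 4↦10, 5↦8, 6↦2, 7↦3, 8↦0, 9↦4, 10↦4]  zeros at y ∈ {0, 8}
  x = 4: [0↦5, 1↦10, 2↦0, 3↦8, 4↦1, 5↦1, 6↦8, 7↦0, 8↦10, 9↦5, 10↦7]  zeros at y ∈ {2, 7}
  x = 5: [0↦3, 1↦10, 2↦2, 3↦1, 4↦7, 5↦9, 6↦7, 7↦1, 8↦2, 9↦10, 10↦3]  zeros at y ∈ ∅
  x = 6: [0↦5, 1↦3, 2↦8, 3↦9, 4↦6, 5↦10, 6↦10, 7↦6, 8↦9, 9↦8, 10↦3]  zeros at y ∈ ∅
  x = 7: [0↦0, 1↦0, 2↦7, 3↦10, 4↦9, 5↦4, 6↦6, 7↦4, 8↦9, 9↦10, 10↦7]  zeros at y ∈ {0, 1}
  x = 8: [0↦10, 1↦1, 2↦10, 3↦4, 4↦5, 5↦2, 6↦6, 7↦6, 8↦2, 9↦5, 10↦4]  zeros at y ∈ ∅
  x = 9: [0↦2, 1↦6, 2↦6, 3↦2, 4↦5, 5↦4, 6↦10, 7↦1, 8↦10, 9↦4, 10↦5]  zeros at y ∈ ∅
  x = 10: [0↦9, 1↦4, 2↦6, 3↦4, 4↦9, 5↦10, 6↦7, 7↦0, 8↦0, 9↦7, 10↦10]  zeros at y ∈ {7, 8}
Collecting zeros: affine points = {(2, 1), (2, 6), (3, 0), (3, 8), (4, 2), (4, 7), (7, 0), (7, 1), (10, 7), (10, 8)}.
Total count |C(F_11)_aff| = 10.


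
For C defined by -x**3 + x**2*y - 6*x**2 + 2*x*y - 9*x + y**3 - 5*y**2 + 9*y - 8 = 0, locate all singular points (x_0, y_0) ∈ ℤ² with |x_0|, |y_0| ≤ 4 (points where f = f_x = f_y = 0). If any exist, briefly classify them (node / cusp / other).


Singular points: {(-1, 2)}; classification: node.

Compute partial derivatives:
  f_x = -3*x**2 + 2*x*y - 12*x + 2*y - 9.
  f_y = x**2 + 2*x + 3*y**2 - 10*y + 9.
Scan x_0 ∈ {−4, ..., 4}. For each x_0, f_y(x_0, y) is a polynomial in y; find its integer roots y ∈ {−4, ..., 4}, then test f_x and f at those candidates.
  x = -4: f_y(-4, y) = 3*y**2 - 10*y + 17; no integer root y with |y| ≤ 4.
  x = -3: f_y(-3, y) = 3*y**2 - 10*y + 12; no integer root y with |y| ≤ 4.
  x = -2: f_y(-2, y) = 3*y**2 - 10*y + 9; no integer root y with |y| ≤ 4.
  x = -1: f_y(-1, y) = 3*y**2 - 10*y + 8; vanishes at y ∈ {2}. (-1, 2): f_x = 0, f = 0 — SINGULAR.
  x = 0: f_y(0, y) = 3*y**2 - 10*y + 9; no integer root y with |y| ≤ 4.
  x = 1: f_y(1, y) = 3*y**2 - 10*y + 12; no integer root y with |y| ≤ 4.
  x = 2: f_y(2, y) = 3*y**2 - 10*y + 17; no integer root y with |y| ≤ 4.
  x = 3: f_y(3, y) = 3*y**2 - 10*y + 24; no integer root y with |y| ≤ 4.
  x = 4: f_y(4, y) = 3*y**2 - 10*y + 33; no integer root y with |y| ≤ 4.
Only singular point on the grid: (-1, 2).
Classify: substitute x = -1 + u, y = 2 + v and expand: f = -u**3 + u**2*v - u**2 + v**3 + v**2.
No constant or linear terms (consistent with a singular point). Quadratic part: -u**2 + v**2. Cubic part: -u**3 + u**2*v + v**3.
The quadratic part v**2 - u**2 = (v − u)(v + u) splits into two distinct linear factors, so there are two distinct tangent lines y − 2 = ±(x − -1) — this is a node (ordinary double point).
Classification: node.


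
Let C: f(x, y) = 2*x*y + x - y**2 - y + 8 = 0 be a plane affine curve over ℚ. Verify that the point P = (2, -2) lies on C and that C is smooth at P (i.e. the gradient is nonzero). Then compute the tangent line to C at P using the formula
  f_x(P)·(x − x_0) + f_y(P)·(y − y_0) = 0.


Tangent line at P: -3*x + 7*y + 20 = 0.

Step 1: f(2, -2) = 0, so P lies on C.
Step 2: partial derivatives
  f_x(x, y) = 2*y + 1, f_y(x, y) = 2*x - 2*y - 1.
  f_x(P) = -3, f_y(P) = 7 (gradient nonzero, so P is smooth).
Step 3: tangent line at P: -3·(x − 2) + 7·(y − -2) = 0.
Expanding: -3*x + 7*y + 20 = 0.


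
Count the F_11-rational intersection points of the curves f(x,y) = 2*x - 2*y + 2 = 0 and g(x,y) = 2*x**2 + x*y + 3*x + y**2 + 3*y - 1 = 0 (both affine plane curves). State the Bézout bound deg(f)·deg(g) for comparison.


Common zeros: {(3, 4)}; count = 1; Bézout bound = 2.

deg(f) = 1, deg(g) = 2, so Bézout bound = 2.
Scan x ∈ F_11. For each x, list the y ∈ F_11 with f(x, y) ≡ 0 and those with g(x, y) ≡ 0 (mod 11); the common zeros in that column are the intersection.
  x = 0: f ≡ 0 at y ∈ {1}; g ≡ 0 at y ∈ ∅; common: ∅.
  x = 1: f ≡ 0 at y ∈ {2}; g ≡ 0 at y ∈ {9}; common: ∅.
  x = 2: f ≡ 0 at y ∈ {3}; g ≡ 0 at y ∈ ∅; common: ∅.
  x = 3: f ≡ 0 at y ∈ {4}; g ≡ 0 at y ∈ {1, 4}; common: {4}.
  x = 4: f ≡ 0 at y ∈ {5}; g ≡ 0 at y ∈ {6, 9}; common: ∅.
  x = 5: f ≡ 0 at y ∈ {6}; g ≡ 0 at y ∈ ∅; common: ∅.
  x = 6: f ≡ 0 at y ∈ {7}; g ≡ 0 at y ∈ {1}; common: ∅.
  x = 7: f ≡ 0 at y ∈ {8}; g ≡ 0 at y ∈ ∅; common: ∅.
  x = 8: f ≡ 0 at y ∈ {9}; g ≡ 0 at y ∈ {5, 6}; common: ∅.
  x = 9: f ≡ 0 at y ∈ {10}; g ≡ 0 at y ∈ ∅; common: ∅.
  x = 10: f ≡ 0 at y ∈ {0}; g ≡ 0 at y ∈ {4, 5}; common: ∅.
Collecting: common zeros = {(3, 4)}, so the count is 1.
Comparison with the Bézout bound: 1 ≤ 2 = deg(f)·deg(g), as expected for curves with no common component (the affine F_11-count falls short of the bound because intersections may lie at infinity, over extension fields, or carry multiplicity).


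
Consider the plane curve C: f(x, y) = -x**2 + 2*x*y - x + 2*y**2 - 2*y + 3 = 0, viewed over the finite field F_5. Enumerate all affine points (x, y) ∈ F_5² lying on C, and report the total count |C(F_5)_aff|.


Affine F_5-points: {(0, 3)}; count = 1.

For each of the 25 pairs (x, y) ∈ F_5², evaluate f(x, y) mod 5. Record the zeros.
  x = 0: [0↦3, 1↦3, 2↦2, 3↦0, 4↦2]  zeros at y ∈ {3}
  x = 1: [0↦1, 1↦3, 2↦4, 3↦4, 4↦3]  zeros at y ∈ ∅
  x = 2: [0↦2, 1↦1, 2↦4, 3↦1, 4↦2]  zeros at y ∈ ∅
  x = 3: [0↦1, 1↦2, 2↦2, 3↦1, 4↦4]  zeros at y ∈ ∅
  x = 4: [0↦3, 1↦1, 2↦3, 3↦4, 4↦4]  zeros at y ∈ ∅
Collecting zeros: affine points = {(0, 3)}.
Total count |C(F_5)_aff| = 1.


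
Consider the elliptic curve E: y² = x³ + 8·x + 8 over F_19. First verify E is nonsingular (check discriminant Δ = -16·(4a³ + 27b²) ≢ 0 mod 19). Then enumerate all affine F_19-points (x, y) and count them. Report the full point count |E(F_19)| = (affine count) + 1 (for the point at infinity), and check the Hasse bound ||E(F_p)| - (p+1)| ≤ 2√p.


Affine points = {(1, 6), (1, 13), (4, 3), (4, 16), (6, 5), (6, 14), (9, 7), (9, 12), (10, 9), (10, 10), (15, 8), (15, 11)}; affine count = 12; |E(F_19)| = 13.

Discriminant check: Δ ∝ 4a³ + 27b² = 4·8³ + 27·8² = 4·512 + 27·64 ≡ 14 (mod 19). Nonzero ⇒ E is nonsingular.
For each x ∈ F_19, compute rhs = x³ + 8·x + 8 mod 19, then count y ∈ F_19 with y² ≡ rhs.
  x = 0: rhs = 8, matching y values: none (0 points).
  x = 1: rhs = 17, matching y values: 6, 13 (2 points).
  x = 2: rhs = 13, matching y values: none (0 points).
  x = 3: rhs = 2, matching y values: none (0 points).
  x = 4: rhs = 9, matching y values: 3, 16 (2 points).
  x = 5: rhs = 2, matching y values: none (0 points).
  x = 6: rhs = 6, matching y values: 5, 14 (2 points).
  x = 7: rhs = 8, matching y values: none (0 points).
  x = 8: rhs = 14, matching y values: none (0 points).
  x = 9: rhs = 11, matching y values: 7, 12 (2 points).
  x = 10: rhs = 5, matching y values: 9, 10 (2 points).
  x = 11: rhs = 2, matching y values: none (0 points).
  x = 12: rhs = 8, matching y values: none (0 points).
  x = 13: rhs = 10, matching y values: none (0 points).
  x = 14: rhs = 14, matching y values: none (0 points).
  x = 15: rhs = 7, matching y values: 8, 11 (2 points).
  x = 16: rhs = 14, matching y values: none (0 points).
  x = 17: rhs = 3, matching y values: none (0 points).
  x = 18: rhs = 18, matching y values: none (0 points).
Total affine count: 12.
Full point count |E(F_19)| = 12 + 1 = 13.
Hasse bound: |13 − (19+1)| = |-7| = 7 ≤ 2√19 ≈ 8.7178 ✓.


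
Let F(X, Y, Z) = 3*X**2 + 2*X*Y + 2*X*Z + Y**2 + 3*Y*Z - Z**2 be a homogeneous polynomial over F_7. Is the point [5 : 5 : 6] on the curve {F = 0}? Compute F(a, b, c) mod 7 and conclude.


F(5,5,6) ≡ 5 (mod 7); P is NOT on the curve.

Evaluate F(5, 5, 6) term-by-term (mod 7).
  3*X**2 ↦ 3·25·1·1 = 75
  2*X*Y ↦ 2·5·5·1 = 50
  2*X*Z ↦ 2·5·1·6 = 60
  Y**2 ↦ 1·1·25·1 = 25
  3*Y*Z ↦ 3·1·5·6 = 90
  -Z**2 ↦ -1·1·1·36 = -36
Sum: F(5, 5, 6) = (75) + (50) + (60) + (25) + (90) + (-36) = 264.
Reducing mod 7: 264 ≡ 5 (mod 7).
Since F(a, b, c) ≡ 5 ≠ 0 (mod 7), P does NOT lie on the curve.


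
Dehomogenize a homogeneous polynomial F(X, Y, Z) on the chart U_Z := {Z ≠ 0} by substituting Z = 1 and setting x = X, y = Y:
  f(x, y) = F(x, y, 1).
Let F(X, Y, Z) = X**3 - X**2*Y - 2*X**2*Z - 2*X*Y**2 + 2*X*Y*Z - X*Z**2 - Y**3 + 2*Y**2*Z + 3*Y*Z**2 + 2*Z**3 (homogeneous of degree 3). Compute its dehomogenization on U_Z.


f(x, y) = x**3 - x**2*y - 2*x**2 - 2*x*y**2 + 2*x*y - x - y**3 + 2*y**2 + 3*y + 2

On U_Z we set Z = 1. Each monomial c·X^i·Y^j·Z^k in F becomes c·x^i·y^j·1^k = c·x^i·y^j.
Substituting Z = 1: F(X, Y, 1) = x**3 - x**2*y - 2*x**2 - 2*x*y**2 + 2*x*y - x - y**3 + 2*y**2 + 3*y + 2.
Note: deg(f) ≤ deg(F) = 3; strict inequality happens when F is divisible by Z (lost terms).


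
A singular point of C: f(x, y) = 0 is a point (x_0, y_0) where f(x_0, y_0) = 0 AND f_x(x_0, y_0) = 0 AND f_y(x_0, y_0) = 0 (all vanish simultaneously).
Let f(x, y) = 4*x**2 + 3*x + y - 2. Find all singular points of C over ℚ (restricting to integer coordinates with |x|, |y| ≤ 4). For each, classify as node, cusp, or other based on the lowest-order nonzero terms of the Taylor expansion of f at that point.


No singular points in the scanned grid; C is smooth there.

Compute partial derivatives:
  f_x = 8*x + 3.
  f_y = 1.
f_y = 1 is a nonzero constant, so f_y never vanishes: no point (x, y) can satisfy f = f_x = f_y = 0. In particular no (x, y) ∈ {−4, ..., 4}² is singular; the curve is smooth.


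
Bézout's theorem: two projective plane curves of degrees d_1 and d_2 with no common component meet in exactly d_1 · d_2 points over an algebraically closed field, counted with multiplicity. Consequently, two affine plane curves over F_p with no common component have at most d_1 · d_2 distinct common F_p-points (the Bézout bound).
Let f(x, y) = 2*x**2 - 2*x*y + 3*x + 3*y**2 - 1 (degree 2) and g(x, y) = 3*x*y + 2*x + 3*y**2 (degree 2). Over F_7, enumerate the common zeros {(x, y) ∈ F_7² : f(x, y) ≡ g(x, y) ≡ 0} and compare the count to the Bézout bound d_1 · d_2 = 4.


Common zeros: {(2, 3), (3, 6)}; count = 2; Bézout bound = 4.

deg(f) = 2, deg(g) = 2, so Bézout bound = 4.
Scan x ∈ F_7. For each x, list the y ∈ F_7 with f(x, y) ≡ 0 and those with g(x, y) ≡ 0 (mod 7); the common zeros in that column are the intersection.
  x = 0: f ≡ 0 at y ∈ ∅; g ≡ 0 at y ∈ {0}; common: ∅.
  x = 1: f ≡ 0 at y ∈ ∅; g ≡ 0 at y ∈ ∅; common: ∅.
  x = 2: f ≡ 0 at y ∈ {3}; g ≡ 0 at y ∈ {2, 3}; common: {3}.
  x = 3: f ≡ 0 at y ∈ {3, 6}; g ≡ 0 at y ∈ {5, 6}; common: {6}.
  x = 4: f ≡ 0 at y ∈ ∅; g ≡ 0 at y ∈ ∅; common: ∅.
  x = 5: f ≡ 0 at y ∈ {2, 6}; g ≡ 0 at y ∈ {1}; common: ∅.
  x = 6: f ≡ 0 at y ∈ {2}; g ≡ 0 at y ∈ ∅; common: ∅.
Collecting: common zeros = {(2, 3), (3, 6)}, so the count is 2.
Comparison with the Bézout bound: 2 ≤ 4 = deg(f)·deg(g), as expected for curves with no common component (the affine F_7-count falls short of the bound because intersections may lie at infinity, over extension fields, or carry multiplicity).


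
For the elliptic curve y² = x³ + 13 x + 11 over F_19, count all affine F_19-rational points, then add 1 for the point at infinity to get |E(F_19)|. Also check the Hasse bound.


Affine points = {(0, 7), (0, 12), (1, 5), (1, 14), (2, 8), (2, 11), (3, 1), (3, 18), (5, 7), (5, 12), (6, 1), (6, 18), (8, 0), (10, 1), (10, 18), (14, 7), (14, 12), (15, 3), (15, 16), (18, 4), (18, 15)}; affine count = 21; |E(F_19)| = 22.

Discriminant check: Δ ∝ 4a³ + 27b² = 4·13³ + 27·11² = 4·2197 + 27·121 ≡ 9 (mod 19). Nonzero ⇒ E is nonsingular.
For each x ∈ F_19, compute rhs = x³ + 13·x + 11 mod 19, then count y ∈ F_19 with y² ≡ rhs.
  x = 0: rhs = 11, matching y values: 7, 12 (2 points).
  x = 1: rhs = 6, matching y values: 5, 14 (2 points).
  x = 2: rhs = 7, matching y values: 8, 11 (2 points).
  x = 3: rhs = 1, matching y values: 1, 18 (2 points).
  x = 4: rhs = 13, matching y values: none (0 points).
  x = 5: rhs = 11, matching y values: 7, 12 (2 points).
  x = 6: rhs = 1, matching y values: 1, 18 (2 points).
  x = 7: rhs = 8, matching y values: none (0 points).
  x = 8: rhs = 0, matching y values: 0 (1 points).
  x = 9: rhs = 2, matching y values: none (0 points).
  x = 10: rhs = 1, matching y values: 1, 18 (2 points).
  x = 11: rhs = 3, matching y values: none (0 points).
  x = 12: rhs = 14, matching y values: none (0 points).
  x = 13: rhs = 2, matching y values: none (0 points).
  x = 14: rhs = 11, matching y values: 7, 12 (2 points).
  x = 15: rhs = 9, matching y values: 3, 16 (2 points).
  x = 16: rhs = 2, matching y values: none (0 points).
  x = 17: rhs = 15, matching y values: none (0 points).
  x = 18: rhs = 16, matching y values: 4, 15 (2 points).
Total affine count: 21.
Full point count |E(F_19)| = 21 + 1 = 22.
Hasse bound: |22 − (19+1)| = |2| = 2 ≤ 2√19 ≈ 8.7178 ✓.


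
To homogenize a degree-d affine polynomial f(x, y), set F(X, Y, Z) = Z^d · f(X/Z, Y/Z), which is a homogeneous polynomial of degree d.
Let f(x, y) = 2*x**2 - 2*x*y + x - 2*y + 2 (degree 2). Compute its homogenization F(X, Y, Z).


F(X, Y, Z) = 2*X**2 - 2*X*Y + X*Z - 2*Y*Z + 2*Z**2

deg(f) = 2.
Substitute x = X/Z, y = Y/Z into f, then multiply by Z^2.
  monomial 2·x^2·y^0 ↦ 2·X^2·Y^0·Z^0.
  monomial -2·x^1·y^1 ↦ -2·X^1·Y^1·Z^0.
  monomial 1·x^1·y^0 ↦ 1·X^1·Y^0·Z^1.
  monomial -2·x^0·y^1 ↦ -2·X^0·Y^1·Z^1.
  monomial 2·x^0·y^0 ↦ 2·X^0·Y^0·Z^2.
Collecting: F(X, Y, Z) = 2*X**2 - 2*X*Y + X*Z - 2*Y*Z + 2*Z**2.


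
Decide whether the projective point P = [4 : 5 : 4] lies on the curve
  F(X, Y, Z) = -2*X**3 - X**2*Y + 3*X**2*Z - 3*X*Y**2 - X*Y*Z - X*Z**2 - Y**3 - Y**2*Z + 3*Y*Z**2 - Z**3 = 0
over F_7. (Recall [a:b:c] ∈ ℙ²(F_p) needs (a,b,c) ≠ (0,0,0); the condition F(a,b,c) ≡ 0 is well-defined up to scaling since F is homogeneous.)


F(4,5,4) ≡ 2 (mod 7); P is NOT on the curve.

Evaluate F(4, 5, 4) term-by-term (mod 7).
  -2*X**3 ↦ -2·64·1·1 = -128
  -X**2*Y ↦ -1·16·5·1 = -80
  3*X**2*Z ↦ 3·16·1·4 = 192
  -3*X*Y**2 ↦ -3·4·25·1 = -300
  -X*Y*Z ↦ -1·4·5·4 = -80
  -X*Z**2 ↦ -1·4·1·16 = -64
  -Y**3 ↦ -1·1·125·1 = -125
  -Y**2*Z ↦ -1·1·25·4 = -100
  3*Y*Z**2 ↦ 3·1·5·16 = 240
  -Z**3 ↦ -1·1·1·64 = -64
Sum: F(4, 5, 4) = (-128) + (-80) + (192) + (-300) + (-80) + (-64) + (-125) + (-100) + (240) + (-64) = -509.
Reducing mod 7: -509 ≡ 2 (mod 7).
Since F(a, b, c) ≡ 2 ≠ 0 (mod 7), P does NOT lie on the curve.
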